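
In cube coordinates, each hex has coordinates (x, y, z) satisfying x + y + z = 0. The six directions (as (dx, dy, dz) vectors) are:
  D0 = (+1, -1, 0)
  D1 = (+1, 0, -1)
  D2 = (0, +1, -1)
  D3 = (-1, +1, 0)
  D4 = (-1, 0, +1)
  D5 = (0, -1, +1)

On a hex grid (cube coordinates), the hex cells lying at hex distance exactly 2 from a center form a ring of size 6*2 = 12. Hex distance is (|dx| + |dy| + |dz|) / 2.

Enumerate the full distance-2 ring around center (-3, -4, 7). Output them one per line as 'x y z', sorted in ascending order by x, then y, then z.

Walk ring at distance 2 from (-3, -4, 7):
Start at center + D4*2 = (-5, -4, 9)
  hex 0: (-5, -4, 9)
  hex 1: (-4, -5, 9)
  hex 2: (-3, -6, 9)
  hex 3: (-2, -6, 8)
  hex 4: (-1, -6, 7)
  hex 5: (-1, -5, 6)
  hex 6: (-1, -4, 5)
  hex 7: (-2, -3, 5)
  hex 8: (-3, -2, 5)
  hex 9: (-4, -2, 6)
  hex 10: (-5, -2, 7)
  hex 11: (-5, -3, 8)
Sorted: 12 hexes.

Answer: -5 -4 9
-5 -3 8
-5 -2 7
-4 -5 9
-4 -2 6
-3 -6 9
-3 -2 5
-2 -6 8
-2 -3 5
-1 -6 7
-1 -5 6
-1 -4 5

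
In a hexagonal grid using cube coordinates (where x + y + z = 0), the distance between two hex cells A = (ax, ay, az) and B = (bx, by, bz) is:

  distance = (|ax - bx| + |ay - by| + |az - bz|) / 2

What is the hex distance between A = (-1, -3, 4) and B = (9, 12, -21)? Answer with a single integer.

Answer: 25

Derivation:
|ax - bx| = |-1 - 9| = 10
|ay - by| = |-3 - 12| = 15
|az - bz| = |4 - (-21)| = 25
distance = (10 + 15 + 25) / 2 = 50 / 2 = 25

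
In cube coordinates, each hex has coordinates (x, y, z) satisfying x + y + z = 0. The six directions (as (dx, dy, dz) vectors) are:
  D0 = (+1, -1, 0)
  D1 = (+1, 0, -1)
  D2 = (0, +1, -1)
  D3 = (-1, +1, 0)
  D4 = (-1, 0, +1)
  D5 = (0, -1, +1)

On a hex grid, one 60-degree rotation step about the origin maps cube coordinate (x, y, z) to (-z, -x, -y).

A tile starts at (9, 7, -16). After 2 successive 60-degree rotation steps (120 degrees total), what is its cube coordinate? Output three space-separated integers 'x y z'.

Answer: 7 -16 9

Derivation:
Start: (9, 7, -16)
Step 1: (9, 7, -16) -> (-(-16), -(9), -(7)) = (16, -9, -7)
Step 2: (16, -9, -7) -> (-(-7), -(16), -(-9)) = (7, -16, 9)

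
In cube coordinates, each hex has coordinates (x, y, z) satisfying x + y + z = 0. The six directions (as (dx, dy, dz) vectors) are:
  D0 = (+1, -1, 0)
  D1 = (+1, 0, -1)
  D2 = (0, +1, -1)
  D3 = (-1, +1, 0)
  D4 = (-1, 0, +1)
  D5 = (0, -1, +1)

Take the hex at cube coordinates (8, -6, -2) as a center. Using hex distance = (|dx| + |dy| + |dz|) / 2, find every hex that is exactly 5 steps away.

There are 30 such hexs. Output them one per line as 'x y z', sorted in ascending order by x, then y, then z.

Answer: 3 -6 3
3 -5 2
3 -4 1
3 -3 0
3 -2 -1
3 -1 -2
4 -7 3
4 -1 -3
5 -8 3
5 -1 -4
6 -9 3
6 -1 -5
7 -10 3
7 -1 -6
8 -11 3
8 -1 -7
9 -11 2
9 -2 -7
10 -11 1
10 -3 -7
11 -11 0
11 -4 -7
12 -11 -1
12 -5 -7
13 -11 -2
13 -10 -3
13 -9 -4
13 -8 -5
13 -7 -6
13 -6 -7

Derivation:
Walk ring at distance 5 from (8, -6, -2):
Start at center + D4*5 = (3, -6, 3)
  hex 0: (3, -6, 3)
  hex 1: (4, -7, 3)
  hex 2: (5, -8, 3)
  hex 3: (6, -9, 3)
  hex 4: (7, -10, 3)
  hex 5: (8, -11, 3)
  hex 6: (9, -11, 2)
  hex 7: (10, -11, 1)
  hex 8: (11, -11, 0)
  hex 9: (12, -11, -1)
  hex 10: (13, -11, -2)
  hex 11: (13, -10, -3)
  hex 12: (13, -9, -4)
  hex 13: (13, -8, -5)
  hex 14: (13, -7, -6)
  hex 15: (13, -6, -7)
  hex 16: (12, -5, -7)
  hex 17: (11, -4, -7)
  hex 18: (10, -3, -7)
  hex 19: (9, -2, -7)
  hex 20: (8, -1, -7)
  hex 21: (7, -1, -6)
  hex 22: (6, -1, -5)
  hex 23: (5, -1, -4)
  hex 24: (4, -1, -3)
  hex 25: (3, -1, -2)
  hex 26: (3, -2, -1)
  hex 27: (3, -3, 0)
  hex 28: (3, -4, 1)
  hex 29: (3, -5, 2)
Sorted: 30 hexes.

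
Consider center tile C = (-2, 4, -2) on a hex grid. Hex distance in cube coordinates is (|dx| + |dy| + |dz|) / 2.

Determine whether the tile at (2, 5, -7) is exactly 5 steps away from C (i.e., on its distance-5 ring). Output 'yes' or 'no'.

Answer: yes

Derivation:
|px - cx| = |2 - (-2)| = 4
|py - cy| = |5 - 4| = 1
|pz - cz| = |-7 - (-2)| = 5
distance = (4+1+5)/2 = 10/2 = 5
radius = 5; distance == radius -> yes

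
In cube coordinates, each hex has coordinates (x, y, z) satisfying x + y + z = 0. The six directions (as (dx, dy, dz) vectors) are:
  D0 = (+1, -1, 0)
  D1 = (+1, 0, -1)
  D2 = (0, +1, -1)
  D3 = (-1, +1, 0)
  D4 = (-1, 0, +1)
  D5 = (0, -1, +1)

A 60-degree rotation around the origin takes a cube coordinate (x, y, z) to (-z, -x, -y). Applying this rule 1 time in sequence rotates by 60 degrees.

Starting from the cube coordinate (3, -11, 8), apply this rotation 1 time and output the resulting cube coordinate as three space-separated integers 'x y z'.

Answer: -8 -3 11

Derivation:
Start: (3, -11, 8)
Step 1: (3, -11, 8) -> (-(8), -(3), -(-11)) = (-8, -3, 11)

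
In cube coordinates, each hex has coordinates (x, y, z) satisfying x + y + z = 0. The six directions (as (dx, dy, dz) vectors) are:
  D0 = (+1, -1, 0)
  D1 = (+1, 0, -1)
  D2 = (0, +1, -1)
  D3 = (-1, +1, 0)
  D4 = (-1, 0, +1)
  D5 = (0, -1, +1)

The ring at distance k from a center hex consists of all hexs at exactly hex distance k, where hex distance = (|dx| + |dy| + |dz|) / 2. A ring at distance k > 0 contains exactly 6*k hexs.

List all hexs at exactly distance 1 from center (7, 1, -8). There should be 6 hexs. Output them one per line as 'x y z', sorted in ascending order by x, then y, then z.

Walk ring at distance 1 from (7, 1, -8):
Start at center + D4*1 = (6, 1, -7)
  hex 0: (6, 1, -7)
  hex 1: (7, 0, -7)
  hex 2: (8, 0, -8)
  hex 3: (8, 1, -9)
  hex 4: (7, 2, -9)
  hex 5: (6, 2, -8)
Sorted: 6 hexes.

Answer: 6 1 -7
6 2 -8
7 0 -7
7 2 -9
8 0 -8
8 1 -9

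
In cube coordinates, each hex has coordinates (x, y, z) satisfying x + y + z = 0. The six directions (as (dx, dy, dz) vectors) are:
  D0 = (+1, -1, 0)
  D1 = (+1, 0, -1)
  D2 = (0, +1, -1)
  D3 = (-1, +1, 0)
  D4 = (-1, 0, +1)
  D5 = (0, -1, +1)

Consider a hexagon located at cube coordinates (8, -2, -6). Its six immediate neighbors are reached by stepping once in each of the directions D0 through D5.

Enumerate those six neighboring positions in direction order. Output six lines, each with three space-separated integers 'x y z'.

Center: (8, -2, -6). Add each direction:
  D0: (8, -2, -6) + (1, -1, 0) = (9, -3, -6)
  D1: (8, -2, -6) + (1, 0, -1) = (9, -2, -7)
  D2: (8, -2, -6) + (0, 1, -1) = (8, -1, -7)
  D3: (8, -2, -6) + (-1, 1, 0) = (7, -1, -6)
  D4: (8, -2, -6) + (-1, 0, 1) = (7, -2, -5)
  D5: (8, -2, -6) + (0, -1, 1) = (8, -3, -5)

Answer: 9 -3 -6
9 -2 -7
8 -1 -7
7 -1 -6
7 -2 -5
8 -3 -5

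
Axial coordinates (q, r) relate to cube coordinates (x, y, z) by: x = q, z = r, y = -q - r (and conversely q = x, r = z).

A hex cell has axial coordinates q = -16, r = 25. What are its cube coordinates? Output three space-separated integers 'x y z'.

x = q = -16
z = r = 25
y = -x - z = -(-16) - (25) = -9

Answer: -16 -9 25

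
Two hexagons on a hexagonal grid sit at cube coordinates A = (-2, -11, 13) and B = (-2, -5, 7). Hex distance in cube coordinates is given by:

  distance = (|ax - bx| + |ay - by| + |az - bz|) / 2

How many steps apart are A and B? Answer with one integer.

|ax - bx| = |-2 - (-2)| = 0
|ay - by| = |-11 - (-5)| = 6
|az - bz| = |13 - 7| = 6
distance = (0 + 6 + 6) / 2 = 12 / 2 = 6

Answer: 6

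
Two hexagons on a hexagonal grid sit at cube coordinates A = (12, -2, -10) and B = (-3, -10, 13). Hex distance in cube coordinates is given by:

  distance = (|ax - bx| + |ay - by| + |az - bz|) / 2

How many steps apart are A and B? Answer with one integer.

Answer: 23

Derivation:
|ax - bx| = |12 - (-3)| = 15
|ay - by| = |-2 - (-10)| = 8
|az - bz| = |-10 - 13| = 23
distance = (15 + 8 + 23) / 2 = 46 / 2 = 23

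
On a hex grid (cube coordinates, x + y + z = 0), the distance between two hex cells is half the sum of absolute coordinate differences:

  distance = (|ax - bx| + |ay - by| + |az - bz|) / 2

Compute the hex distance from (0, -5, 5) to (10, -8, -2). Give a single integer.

Answer: 10

Derivation:
|ax - bx| = |0 - 10| = 10
|ay - by| = |-5 - (-8)| = 3
|az - bz| = |5 - (-2)| = 7
distance = (10 + 3 + 7) / 2 = 20 / 2 = 10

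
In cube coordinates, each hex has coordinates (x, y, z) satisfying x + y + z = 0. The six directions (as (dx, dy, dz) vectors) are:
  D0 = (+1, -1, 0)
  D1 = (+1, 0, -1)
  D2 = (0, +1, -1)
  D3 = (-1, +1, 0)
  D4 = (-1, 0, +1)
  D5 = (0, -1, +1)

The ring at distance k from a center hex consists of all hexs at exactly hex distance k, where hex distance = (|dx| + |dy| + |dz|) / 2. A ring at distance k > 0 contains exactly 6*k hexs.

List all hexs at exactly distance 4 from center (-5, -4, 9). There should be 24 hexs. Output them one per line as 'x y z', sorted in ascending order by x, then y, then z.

Walk ring at distance 4 from (-5, -4, 9):
Start at center + D4*4 = (-9, -4, 13)
  hex 0: (-9, -4, 13)
  hex 1: (-8, -5, 13)
  hex 2: (-7, -6, 13)
  hex 3: (-6, -7, 13)
  hex 4: (-5, -8, 13)
  hex 5: (-4, -8, 12)
  hex 6: (-3, -8, 11)
  hex 7: (-2, -8, 10)
  hex 8: (-1, -8, 9)
  hex 9: (-1, -7, 8)
  hex 10: (-1, -6, 7)
  hex 11: (-1, -5, 6)
  hex 12: (-1, -4, 5)
  hex 13: (-2, -3, 5)
  hex 14: (-3, -2, 5)
  hex 15: (-4, -1, 5)
  hex 16: (-5, 0, 5)
  hex 17: (-6, 0, 6)
  hex 18: (-7, 0, 7)
  hex 19: (-8, 0, 8)
  hex 20: (-9, 0, 9)
  hex 21: (-9, -1, 10)
  hex 22: (-9, -2, 11)
  hex 23: (-9, -3, 12)
Sorted: 24 hexes.

Answer: -9 -4 13
-9 -3 12
-9 -2 11
-9 -1 10
-9 0 9
-8 -5 13
-8 0 8
-7 -6 13
-7 0 7
-6 -7 13
-6 0 6
-5 -8 13
-5 0 5
-4 -8 12
-4 -1 5
-3 -8 11
-3 -2 5
-2 -8 10
-2 -3 5
-1 -8 9
-1 -7 8
-1 -6 7
-1 -5 6
-1 -4 5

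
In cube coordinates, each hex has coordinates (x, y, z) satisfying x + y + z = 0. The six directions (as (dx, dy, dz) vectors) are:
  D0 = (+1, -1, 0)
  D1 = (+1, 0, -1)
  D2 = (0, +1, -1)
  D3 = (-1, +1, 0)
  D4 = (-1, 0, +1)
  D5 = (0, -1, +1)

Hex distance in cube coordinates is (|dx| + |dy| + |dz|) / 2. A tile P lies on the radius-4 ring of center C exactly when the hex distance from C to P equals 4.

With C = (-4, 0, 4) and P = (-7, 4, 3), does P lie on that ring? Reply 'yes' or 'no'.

|px - cx| = |-7 - (-4)| = 3
|py - cy| = |4 - 0| = 4
|pz - cz| = |3 - 4| = 1
distance = (3+4+1)/2 = 8/2 = 4
radius = 4; distance == radius -> yes

Answer: yes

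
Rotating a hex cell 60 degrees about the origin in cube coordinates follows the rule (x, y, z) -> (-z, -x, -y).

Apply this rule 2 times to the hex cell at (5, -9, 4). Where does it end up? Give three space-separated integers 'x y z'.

Answer: -9 4 5

Derivation:
Start: (5, -9, 4)
Step 1: (5, -9, 4) -> (-(4), -(5), -(-9)) = (-4, -5, 9)
Step 2: (-4, -5, 9) -> (-(9), -(-4), -(-5)) = (-9, 4, 5)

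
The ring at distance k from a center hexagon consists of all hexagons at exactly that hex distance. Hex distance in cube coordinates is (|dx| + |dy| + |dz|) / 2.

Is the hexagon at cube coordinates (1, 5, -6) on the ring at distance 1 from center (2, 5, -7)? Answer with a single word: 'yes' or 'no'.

|px - cx| = |1 - 2| = 1
|py - cy| = |5 - 5| = 0
|pz - cz| = |-6 - (-7)| = 1
distance = (1+0+1)/2 = 2/2 = 1
radius = 1; distance == radius -> yes

Answer: yes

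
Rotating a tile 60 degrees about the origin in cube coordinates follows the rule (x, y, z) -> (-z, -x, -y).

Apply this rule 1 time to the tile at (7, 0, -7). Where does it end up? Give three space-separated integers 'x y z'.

Start: (7, 0, -7)
Step 1: (7, 0, -7) -> (-(-7), -(7), -(0)) = (7, -7, 0)

Answer: 7 -7 0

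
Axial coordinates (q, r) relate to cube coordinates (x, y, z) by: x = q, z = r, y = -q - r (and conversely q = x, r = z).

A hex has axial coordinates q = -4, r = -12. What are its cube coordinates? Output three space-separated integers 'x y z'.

x = q = -4
z = r = -12
y = -x - z = -(-4) - (-12) = 16

Answer: -4 16 -12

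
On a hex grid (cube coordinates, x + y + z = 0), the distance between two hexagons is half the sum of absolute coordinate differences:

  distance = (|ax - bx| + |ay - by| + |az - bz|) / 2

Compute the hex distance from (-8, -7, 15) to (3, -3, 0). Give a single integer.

Answer: 15

Derivation:
|ax - bx| = |-8 - 3| = 11
|ay - by| = |-7 - (-3)| = 4
|az - bz| = |15 - 0| = 15
distance = (11 + 4 + 15) / 2 = 30 / 2 = 15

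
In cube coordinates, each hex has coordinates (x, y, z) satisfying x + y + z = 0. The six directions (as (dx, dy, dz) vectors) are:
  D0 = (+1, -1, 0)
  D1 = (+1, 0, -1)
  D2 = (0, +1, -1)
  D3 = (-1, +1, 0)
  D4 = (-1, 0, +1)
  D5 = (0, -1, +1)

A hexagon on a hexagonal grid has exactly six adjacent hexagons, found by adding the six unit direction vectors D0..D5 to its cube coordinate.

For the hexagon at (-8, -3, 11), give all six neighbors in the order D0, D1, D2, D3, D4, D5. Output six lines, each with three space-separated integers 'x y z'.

Center: (-8, -3, 11). Add each direction:
  D0: (-8, -3, 11) + (1, -1, 0) = (-7, -4, 11)
  D1: (-8, -3, 11) + (1, 0, -1) = (-7, -3, 10)
  D2: (-8, -3, 11) + (0, 1, -1) = (-8, -2, 10)
  D3: (-8, -3, 11) + (-1, 1, 0) = (-9, -2, 11)
  D4: (-8, -3, 11) + (-1, 0, 1) = (-9, -3, 12)
  D5: (-8, -3, 11) + (0, -1, 1) = (-8, -4, 12)

Answer: -7 -4 11
-7 -3 10
-8 -2 10
-9 -2 11
-9 -3 12
-8 -4 12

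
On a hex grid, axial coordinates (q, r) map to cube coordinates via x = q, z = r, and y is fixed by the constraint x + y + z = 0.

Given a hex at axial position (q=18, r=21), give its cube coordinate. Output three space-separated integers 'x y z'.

x = q = 18
z = r = 21
y = -x - z = -(18) - (21) = -39

Answer: 18 -39 21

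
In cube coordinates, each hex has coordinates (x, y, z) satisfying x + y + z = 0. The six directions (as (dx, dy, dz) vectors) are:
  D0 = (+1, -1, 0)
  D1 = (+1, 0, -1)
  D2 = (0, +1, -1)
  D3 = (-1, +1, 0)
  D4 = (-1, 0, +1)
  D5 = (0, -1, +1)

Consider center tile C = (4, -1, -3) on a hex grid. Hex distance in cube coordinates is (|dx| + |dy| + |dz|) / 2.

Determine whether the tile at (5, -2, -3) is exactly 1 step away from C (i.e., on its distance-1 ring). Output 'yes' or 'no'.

Answer: yes

Derivation:
|px - cx| = |5 - 4| = 1
|py - cy| = |-2 - (-1)| = 1
|pz - cz| = |-3 - (-3)| = 0
distance = (1+1+0)/2 = 2/2 = 1
radius = 1; distance == radius -> yes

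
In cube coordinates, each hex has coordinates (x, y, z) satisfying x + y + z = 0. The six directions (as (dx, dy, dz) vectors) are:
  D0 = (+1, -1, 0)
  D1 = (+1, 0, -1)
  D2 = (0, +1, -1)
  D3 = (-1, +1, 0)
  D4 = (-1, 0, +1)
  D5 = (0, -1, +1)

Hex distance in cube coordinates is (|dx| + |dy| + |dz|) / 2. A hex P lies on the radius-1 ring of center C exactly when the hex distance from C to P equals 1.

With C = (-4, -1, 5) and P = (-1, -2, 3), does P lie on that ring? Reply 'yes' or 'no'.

|px - cx| = |-1 - (-4)| = 3
|py - cy| = |-2 - (-1)| = 1
|pz - cz| = |3 - 5| = 2
distance = (3+1+2)/2 = 6/2 = 3
radius = 1; distance != radius -> no

Answer: no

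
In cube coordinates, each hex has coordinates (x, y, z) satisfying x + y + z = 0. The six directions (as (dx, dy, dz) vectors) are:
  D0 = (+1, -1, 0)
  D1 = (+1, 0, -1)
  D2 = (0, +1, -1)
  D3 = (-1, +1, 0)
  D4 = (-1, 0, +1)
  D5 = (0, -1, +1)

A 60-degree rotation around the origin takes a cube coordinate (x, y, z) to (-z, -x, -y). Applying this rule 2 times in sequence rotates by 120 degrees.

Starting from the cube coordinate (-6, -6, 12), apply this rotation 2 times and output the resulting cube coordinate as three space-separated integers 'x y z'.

Answer: -6 12 -6

Derivation:
Start: (-6, -6, 12)
Step 1: (-6, -6, 12) -> (-(12), -(-6), -(-6)) = (-12, 6, 6)
Step 2: (-12, 6, 6) -> (-(6), -(-12), -(6)) = (-6, 12, -6)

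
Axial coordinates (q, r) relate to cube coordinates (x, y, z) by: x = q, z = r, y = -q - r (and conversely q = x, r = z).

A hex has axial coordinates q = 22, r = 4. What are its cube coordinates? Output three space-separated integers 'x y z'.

Answer: 22 -26 4

Derivation:
x = q = 22
z = r = 4
y = -x - z = -(22) - (4) = -26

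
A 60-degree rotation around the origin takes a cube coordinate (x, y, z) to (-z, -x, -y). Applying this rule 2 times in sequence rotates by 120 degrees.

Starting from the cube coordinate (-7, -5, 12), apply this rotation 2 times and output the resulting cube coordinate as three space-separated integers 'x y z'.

Start: (-7, -5, 12)
Step 1: (-7, -5, 12) -> (-(12), -(-7), -(-5)) = (-12, 7, 5)
Step 2: (-12, 7, 5) -> (-(5), -(-12), -(7)) = (-5, 12, -7)

Answer: -5 12 -7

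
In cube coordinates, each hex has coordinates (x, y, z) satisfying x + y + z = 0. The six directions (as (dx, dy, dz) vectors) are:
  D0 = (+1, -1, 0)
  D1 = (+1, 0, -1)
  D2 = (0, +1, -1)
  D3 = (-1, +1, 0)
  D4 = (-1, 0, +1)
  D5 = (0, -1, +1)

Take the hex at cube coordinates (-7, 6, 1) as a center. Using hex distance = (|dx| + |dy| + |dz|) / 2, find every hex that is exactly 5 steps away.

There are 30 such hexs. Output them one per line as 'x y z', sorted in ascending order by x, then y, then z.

Walk ring at distance 5 from (-7, 6, 1):
Start at center + D4*5 = (-12, 6, 6)
  hex 0: (-12, 6, 6)
  hex 1: (-11, 5, 6)
  hex 2: (-10, 4, 6)
  hex 3: (-9, 3, 6)
  hex 4: (-8, 2, 6)
  hex 5: (-7, 1, 6)
  hex 6: (-6, 1, 5)
  hex 7: (-5, 1, 4)
  hex 8: (-4, 1, 3)
  hex 9: (-3, 1, 2)
  hex 10: (-2, 1, 1)
  hex 11: (-2, 2, 0)
  hex 12: (-2, 3, -1)
  hex 13: (-2, 4, -2)
  hex 14: (-2, 5, -3)
  hex 15: (-2, 6, -4)
  hex 16: (-3, 7, -4)
  hex 17: (-4, 8, -4)
  hex 18: (-5, 9, -4)
  hex 19: (-6, 10, -4)
  hex 20: (-7, 11, -4)
  hex 21: (-8, 11, -3)
  hex 22: (-9, 11, -2)
  hex 23: (-10, 11, -1)
  hex 24: (-11, 11, 0)
  hex 25: (-12, 11, 1)
  hex 26: (-12, 10, 2)
  hex 27: (-12, 9, 3)
  hex 28: (-12, 8, 4)
  hex 29: (-12, 7, 5)
Sorted: 30 hexes.

Answer: -12 6 6
-12 7 5
-12 8 4
-12 9 3
-12 10 2
-12 11 1
-11 5 6
-11 11 0
-10 4 6
-10 11 -1
-9 3 6
-9 11 -2
-8 2 6
-8 11 -3
-7 1 6
-7 11 -4
-6 1 5
-6 10 -4
-5 1 4
-5 9 -4
-4 1 3
-4 8 -4
-3 1 2
-3 7 -4
-2 1 1
-2 2 0
-2 3 -1
-2 4 -2
-2 5 -3
-2 6 -4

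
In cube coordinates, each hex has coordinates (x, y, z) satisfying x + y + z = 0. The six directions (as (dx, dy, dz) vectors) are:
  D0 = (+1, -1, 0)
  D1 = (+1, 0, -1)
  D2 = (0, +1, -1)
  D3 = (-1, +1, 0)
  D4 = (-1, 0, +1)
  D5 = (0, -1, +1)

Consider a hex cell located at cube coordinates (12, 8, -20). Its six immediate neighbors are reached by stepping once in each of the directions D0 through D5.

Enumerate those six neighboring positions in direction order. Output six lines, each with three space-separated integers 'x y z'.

Center: (12, 8, -20). Add each direction:
  D0: (12, 8, -20) + (1, -1, 0) = (13, 7, -20)
  D1: (12, 8, -20) + (1, 0, -1) = (13, 8, -21)
  D2: (12, 8, -20) + (0, 1, -1) = (12, 9, -21)
  D3: (12, 8, -20) + (-1, 1, 0) = (11, 9, -20)
  D4: (12, 8, -20) + (-1, 0, 1) = (11, 8, -19)
  D5: (12, 8, -20) + (0, -1, 1) = (12, 7, -19)

Answer: 13 7 -20
13 8 -21
12 9 -21
11 9 -20
11 8 -19
12 7 -19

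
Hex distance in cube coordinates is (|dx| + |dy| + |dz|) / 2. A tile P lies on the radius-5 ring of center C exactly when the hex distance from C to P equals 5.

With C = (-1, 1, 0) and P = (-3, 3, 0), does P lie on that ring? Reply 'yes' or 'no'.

|px - cx| = |-3 - (-1)| = 2
|py - cy| = |3 - 1| = 2
|pz - cz| = |0 - 0| = 0
distance = (2+2+0)/2 = 4/2 = 2
radius = 5; distance != radius -> no

Answer: no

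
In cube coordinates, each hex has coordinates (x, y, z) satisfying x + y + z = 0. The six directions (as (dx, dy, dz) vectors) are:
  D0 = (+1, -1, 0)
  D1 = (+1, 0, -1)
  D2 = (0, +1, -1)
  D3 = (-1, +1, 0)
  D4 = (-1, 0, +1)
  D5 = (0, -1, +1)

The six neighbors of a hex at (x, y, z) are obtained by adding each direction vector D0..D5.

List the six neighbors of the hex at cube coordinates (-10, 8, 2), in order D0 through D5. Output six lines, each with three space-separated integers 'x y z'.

Answer: -9 7 2
-9 8 1
-10 9 1
-11 9 2
-11 8 3
-10 7 3

Derivation:
Center: (-10, 8, 2). Add each direction:
  D0: (-10, 8, 2) + (1, -1, 0) = (-9, 7, 2)
  D1: (-10, 8, 2) + (1, 0, -1) = (-9, 8, 1)
  D2: (-10, 8, 2) + (0, 1, -1) = (-10, 9, 1)
  D3: (-10, 8, 2) + (-1, 1, 0) = (-11, 9, 2)
  D4: (-10, 8, 2) + (-1, 0, 1) = (-11, 8, 3)
  D5: (-10, 8, 2) + (0, -1, 1) = (-10, 7, 3)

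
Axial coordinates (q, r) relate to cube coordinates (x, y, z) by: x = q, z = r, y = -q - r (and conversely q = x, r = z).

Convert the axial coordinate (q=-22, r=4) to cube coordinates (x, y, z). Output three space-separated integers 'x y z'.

Answer: -22 18 4

Derivation:
x = q = -22
z = r = 4
y = -x - z = -(-22) - (4) = 18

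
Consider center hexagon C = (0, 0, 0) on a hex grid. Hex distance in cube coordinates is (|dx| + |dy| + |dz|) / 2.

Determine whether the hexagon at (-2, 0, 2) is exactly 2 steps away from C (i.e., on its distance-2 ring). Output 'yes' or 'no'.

|px - cx| = |-2 - 0| = 2
|py - cy| = |0 - 0| = 0
|pz - cz| = |2 - 0| = 2
distance = (2+0+2)/2 = 4/2 = 2
radius = 2; distance == radius -> yes

Answer: yes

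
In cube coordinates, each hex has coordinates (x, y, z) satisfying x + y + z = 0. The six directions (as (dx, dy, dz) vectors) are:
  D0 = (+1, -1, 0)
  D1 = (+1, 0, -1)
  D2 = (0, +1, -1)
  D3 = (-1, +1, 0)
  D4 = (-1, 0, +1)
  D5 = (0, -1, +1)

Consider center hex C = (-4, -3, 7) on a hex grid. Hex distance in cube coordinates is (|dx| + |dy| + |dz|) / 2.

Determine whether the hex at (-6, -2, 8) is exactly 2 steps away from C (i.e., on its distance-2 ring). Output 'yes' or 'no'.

|px - cx| = |-6 - (-4)| = 2
|py - cy| = |-2 - (-3)| = 1
|pz - cz| = |8 - 7| = 1
distance = (2+1+1)/2 = 4/2 = 2
radius = 2; distance == radius -> yes

Answer: yes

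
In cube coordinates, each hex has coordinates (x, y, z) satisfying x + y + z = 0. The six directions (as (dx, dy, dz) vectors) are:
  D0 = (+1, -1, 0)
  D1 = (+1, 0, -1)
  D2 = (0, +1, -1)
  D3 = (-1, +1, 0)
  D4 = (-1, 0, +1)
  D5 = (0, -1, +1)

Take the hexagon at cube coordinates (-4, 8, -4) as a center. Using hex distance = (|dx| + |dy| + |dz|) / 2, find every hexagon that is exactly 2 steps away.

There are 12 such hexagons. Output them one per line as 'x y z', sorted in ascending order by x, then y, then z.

Walk ring at distance 2 from (-4, 8, -4):
Start at center + D4*2 = (-6, 8, -2)
  hex 0: (-6, 8, -2)
  hex 1: (-5, 7, -2)
  hex 2: (-4, 6, -2)
  hex 3: (-3, 6, -3)
  hex 4: (-2, 6, -4)
  hex 5: (-2, 7, -5)
  hex 6: (-2, 8, -6)
  hex 7: (-3, 9, -6)
  hex 8: (-4, 10, -6)
  hex 9: (-5, 10, -5)
  hex 10: (-6, 10, -4)
  hex 11: (-6, 9, -3)
Sorted: 12 hexes.

Answer: -6 8 -2
-6 9 -3
-6 10 -4
-5 7 -2
-5 10 -5
-4 6 -2
-4 10 -6
-3 6 -3
-3 9 -6
-2 6 -4
-2 7 -5
-2 8 -6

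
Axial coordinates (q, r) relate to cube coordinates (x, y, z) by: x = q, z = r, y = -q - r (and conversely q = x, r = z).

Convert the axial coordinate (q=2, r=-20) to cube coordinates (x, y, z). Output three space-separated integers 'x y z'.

x = q = 2
z = r = -20
y = -x - z = -(2) - (-20) = 18

Answer: 2 18 -20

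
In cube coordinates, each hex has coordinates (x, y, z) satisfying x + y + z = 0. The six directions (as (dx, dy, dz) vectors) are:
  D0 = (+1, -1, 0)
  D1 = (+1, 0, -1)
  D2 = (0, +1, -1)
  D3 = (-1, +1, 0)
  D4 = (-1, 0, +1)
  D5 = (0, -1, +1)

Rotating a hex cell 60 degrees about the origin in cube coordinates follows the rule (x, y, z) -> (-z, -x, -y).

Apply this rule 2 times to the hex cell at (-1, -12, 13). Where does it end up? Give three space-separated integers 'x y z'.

Start: (-1, -12, 13)
Step 1: (-1, -12, 13) -> (-(13), -(-1), -(-12)) = (-13, 1, 12)
Step 2: (-13, 1, 12) -> (-(12), -(-13), -(1)) = (-12, 13, -1)

Answer: -12 13 -1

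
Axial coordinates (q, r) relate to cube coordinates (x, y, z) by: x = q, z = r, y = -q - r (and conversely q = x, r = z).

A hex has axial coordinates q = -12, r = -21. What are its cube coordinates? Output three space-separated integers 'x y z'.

Answer: -12 33 -21

Derivation:
x = q = -12
z = r = -21
y = -x - z = -(-12) - (-21) = 33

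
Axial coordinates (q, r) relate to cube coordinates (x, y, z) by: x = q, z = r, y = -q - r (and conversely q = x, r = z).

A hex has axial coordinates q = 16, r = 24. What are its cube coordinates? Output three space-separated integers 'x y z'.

x = q = 16
z = r = 24
y = -x - z = -(16) - (24) = -40

Answer: 16 -40 24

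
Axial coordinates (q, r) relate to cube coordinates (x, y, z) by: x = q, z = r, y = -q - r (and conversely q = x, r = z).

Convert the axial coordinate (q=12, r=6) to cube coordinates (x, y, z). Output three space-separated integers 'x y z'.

x = q = 12
z = r = 6
y = -x - z = -(12) - (6) = -18

Answer: 12 -18 6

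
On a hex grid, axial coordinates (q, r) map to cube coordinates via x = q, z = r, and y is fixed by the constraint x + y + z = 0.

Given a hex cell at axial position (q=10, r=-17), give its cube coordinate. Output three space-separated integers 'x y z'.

x = q = 10
z = r = -17
y = -x - z = -(10) - (-17) = 7

Answer: 10 7 -17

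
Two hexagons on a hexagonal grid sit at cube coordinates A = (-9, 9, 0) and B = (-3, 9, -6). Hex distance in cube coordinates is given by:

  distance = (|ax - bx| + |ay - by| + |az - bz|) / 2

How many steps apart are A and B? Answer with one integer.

|ax - bx| = |-9 - (-3)| = 6
|ay - by| = |9 - 9| = 0
|az - bz| = |0 - (-6)| = 6
distance = (6 + 0 + 6) / 2 = 12 / 2 = 6

Answer: 6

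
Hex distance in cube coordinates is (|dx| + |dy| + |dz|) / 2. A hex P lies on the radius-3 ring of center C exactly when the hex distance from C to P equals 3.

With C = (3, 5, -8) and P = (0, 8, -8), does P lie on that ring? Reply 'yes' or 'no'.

|px - cx| = |0 - 3| = 3
|py - cy| = |8 - 5| = 3
|pz - cz| = |-8 - (-8)| = 0
distance = (3+3+0)/2 = 6/2 = 3
radius = 3; distance == radius -> yes

Answer: yes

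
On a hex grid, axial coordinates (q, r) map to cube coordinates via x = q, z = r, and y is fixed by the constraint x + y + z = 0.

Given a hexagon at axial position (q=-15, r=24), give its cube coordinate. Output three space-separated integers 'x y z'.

Answer: -15 -9 24

Derivation:
x = q = -15
z = r = 24
y = -x - z = -(-15) - (24) = -9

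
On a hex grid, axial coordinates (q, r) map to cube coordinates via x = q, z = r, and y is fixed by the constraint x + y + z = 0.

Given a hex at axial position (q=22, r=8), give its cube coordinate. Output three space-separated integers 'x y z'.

Answer: 22 -30 8

Derivation:
x = q = 22
z = r = 8
y = -x - z = -(22) - (8) = -30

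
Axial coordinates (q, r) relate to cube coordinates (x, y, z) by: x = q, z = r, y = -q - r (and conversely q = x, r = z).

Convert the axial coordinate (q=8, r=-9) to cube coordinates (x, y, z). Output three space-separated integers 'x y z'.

x = q = 8
z = r = -9
y = -x - z = -(8) - (-9) = 1

Answer: 8 1 -9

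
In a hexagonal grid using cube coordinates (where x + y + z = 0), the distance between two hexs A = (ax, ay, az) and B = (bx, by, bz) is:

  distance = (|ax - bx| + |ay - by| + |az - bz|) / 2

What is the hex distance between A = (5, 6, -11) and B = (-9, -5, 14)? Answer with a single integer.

|ax - bx| = |5 - (-9)| = 14
|ay - by| = |6 - (-5)| = 11
|az - bz| = |-11 - 14| = 25
distance = (14 + 11 + 25) / 2 = 50 / 2 = 25

Answer: 25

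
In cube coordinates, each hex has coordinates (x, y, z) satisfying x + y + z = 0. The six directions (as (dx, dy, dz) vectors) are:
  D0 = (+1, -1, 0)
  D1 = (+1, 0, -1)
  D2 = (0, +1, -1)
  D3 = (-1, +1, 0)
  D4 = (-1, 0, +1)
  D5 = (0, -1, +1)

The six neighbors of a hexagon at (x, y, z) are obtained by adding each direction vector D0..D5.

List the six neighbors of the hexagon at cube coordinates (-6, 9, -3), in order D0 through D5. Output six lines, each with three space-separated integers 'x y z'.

Answer: -5 8 -3
-5 9 -4
-6 10 -4
-7 10 -3
-7 9 -2
-6 8 -2

Derivation:
Center: (-6, 9, -3). Add each direction:
  D0: (-6, 9, -3) + (1, -1, 0) = (-5, 8, -3)
  D1: (-6, 9, -3) + (1, 0, -1) = (-5, 9, -4)
  D2: (-6, 9, -3) + (0, 1, -1) = (-6, 10, -4)
  D3: (-6, 9, -3) + (-1, 1, 0) = (-7, 10, -3)
  D4: (-6, 9, -3) + (-1, 0, 1) = (-7, 9, -2)
  D5: (-6, 9, -3) + (0, -1, 1) = (-6, 8, -2)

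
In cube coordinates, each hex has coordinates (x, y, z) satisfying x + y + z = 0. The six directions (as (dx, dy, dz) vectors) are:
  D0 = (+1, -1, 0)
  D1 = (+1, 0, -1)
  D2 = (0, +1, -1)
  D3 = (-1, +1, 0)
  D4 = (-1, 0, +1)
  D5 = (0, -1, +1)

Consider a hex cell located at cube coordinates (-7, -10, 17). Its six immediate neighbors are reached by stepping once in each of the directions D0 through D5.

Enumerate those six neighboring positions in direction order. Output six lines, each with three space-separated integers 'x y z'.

Answer: -6 -11 17
-6 -10 16
-7 -9 16
-8 -9 17
-8 -10 18
-7 -11 18

Derivation:
Center: (-7, -10, 17). Add each direction:
  D0: (-7, -10, 17) + (1, -1, 0) = (-6, -11, 17)
  D1: (-7, -10, 17) + (1, 0, -1) = (-6, -10, 16)
  D2: (-7, -10, 17) + (0, 1, -1) = (-7, -9, 16)
  D3: (-7, -10, 17) + (-1, 1, 0) = (-8, -9, 17)
  D4: (-7, -10, 17) + (-1, 0, 1) = (-8, -10, 18)
  D5: (-7, -10, 17) + (0, -1, 1) = (-7, -11, 18)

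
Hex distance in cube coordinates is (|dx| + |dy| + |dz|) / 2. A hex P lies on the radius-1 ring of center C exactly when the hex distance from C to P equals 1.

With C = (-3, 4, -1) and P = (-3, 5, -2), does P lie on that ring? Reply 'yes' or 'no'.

Answer: yes

Derivation:
|px - cx| = |-3 - (-3)| = 0
|py - cy| = |5 - 4| = 1
|pz - cz| = |-2 - (-1)| = 1
distance = (0+1+1)/2 = 2/2 = 1
radius = 1; distance == radius -> yes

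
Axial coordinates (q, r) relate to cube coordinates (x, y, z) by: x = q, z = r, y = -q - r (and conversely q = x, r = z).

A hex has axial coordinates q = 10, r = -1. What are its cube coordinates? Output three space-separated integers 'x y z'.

x = q = 10
z = r = -1
y = -x - z = -(10) - (-1) = -9

Answer: 10 -9 -1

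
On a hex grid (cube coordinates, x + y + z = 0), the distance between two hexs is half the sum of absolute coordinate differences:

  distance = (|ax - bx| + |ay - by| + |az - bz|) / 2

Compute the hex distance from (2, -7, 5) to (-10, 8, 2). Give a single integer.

Answer: 15

Derivation:
|ax - bx| = |2 - (-10)| = 12
|ay - by| = |-7 - 8| = 15
|az - bz| = |5 - 2| = 3
distance = (12 + 15 + 3) / 2 = 30 / 2 = 15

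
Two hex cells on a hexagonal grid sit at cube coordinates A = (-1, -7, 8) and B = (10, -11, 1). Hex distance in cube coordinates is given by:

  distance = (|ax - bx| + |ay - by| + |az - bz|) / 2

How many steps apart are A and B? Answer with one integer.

|ax - bx| = |-1 - 10| = 11
|ay - by| = |-7 - (-11)| = 4
|az - bz| = |8 - 1| = 7
distance = (11 + 4 + 7) / 2 = 22 / 2 = 11

Answer: 11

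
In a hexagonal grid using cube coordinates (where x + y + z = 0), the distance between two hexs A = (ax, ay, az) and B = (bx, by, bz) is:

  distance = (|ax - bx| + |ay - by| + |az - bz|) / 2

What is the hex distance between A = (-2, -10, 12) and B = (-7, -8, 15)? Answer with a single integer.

Answer: 5

Derivation:
|ax - bx| = |-2 - (-7)| = 5
|ay - by| = |-10 - (-8)| = 2
|az - bz| = |12 - 15| = 3
distance = (5 + 2 + 3) / 2 = 10 / 2 = 5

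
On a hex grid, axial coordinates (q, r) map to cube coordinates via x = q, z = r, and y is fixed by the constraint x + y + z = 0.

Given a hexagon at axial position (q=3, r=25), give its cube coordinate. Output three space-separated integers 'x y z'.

x = q = 3
z = r = 25
y = -x - z = -(3) - (25) = -28

Answer: 3 -28 25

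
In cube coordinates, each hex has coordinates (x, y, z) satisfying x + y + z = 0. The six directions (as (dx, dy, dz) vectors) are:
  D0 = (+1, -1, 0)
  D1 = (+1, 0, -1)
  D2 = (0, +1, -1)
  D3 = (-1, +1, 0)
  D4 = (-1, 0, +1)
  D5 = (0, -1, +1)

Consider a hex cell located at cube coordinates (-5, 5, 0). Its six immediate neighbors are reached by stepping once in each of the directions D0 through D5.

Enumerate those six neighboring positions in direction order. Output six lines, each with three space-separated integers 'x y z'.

Center: (-5, 5, 0). Add each direction:
  D0: (-5, 5, 0) + (1, -1, 0) = (-4, 4, 0)
  D1: (-5, 5, 0) + (1, 0, -1) = (-4, 5, -1)
  D2: (-5, 5, 0) + (0, 1, -1) = (-5, 6, -1)
  D3: (-5, 5, 0) + (-1, 1, 0) = (-6, 6, 0)
  D4: (-5, 5, 0) + (-1, 0, 1) = (-6, 5, 1)
  D5: (-5, 5, 0) + (0, -1, 1) = (-5, 4, 1)

Answer: -4 4 0
-4 5 -1
-5 6 -1
-6 6 0
-6 5 1
-5 4 1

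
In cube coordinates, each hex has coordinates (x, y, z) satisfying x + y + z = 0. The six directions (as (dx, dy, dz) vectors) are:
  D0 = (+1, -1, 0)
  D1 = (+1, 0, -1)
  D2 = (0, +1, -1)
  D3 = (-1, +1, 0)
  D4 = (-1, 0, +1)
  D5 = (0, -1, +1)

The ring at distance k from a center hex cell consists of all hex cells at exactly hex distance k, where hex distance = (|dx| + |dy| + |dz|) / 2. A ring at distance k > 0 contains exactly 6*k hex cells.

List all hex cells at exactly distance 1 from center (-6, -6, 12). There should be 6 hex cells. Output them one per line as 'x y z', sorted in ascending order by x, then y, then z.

Answer: -7 -6 13
-7 -5 12
-6 -7 13
-6 -5 11
-5 -7 12
-5 -6 11

Derivation:
Walk ring at distance 1 from (-6, -6, 12):
Start at center + D4*1 = (-7, -6, 13)
  hex 0: (-7, -6, 13)
  hex 1: (-6, -7, 13)
  hex 2: (-5, -7, 12)
  hex 3: (-5, -6, 11)
  hex 4: (-6, -5, 11)
  hex 5: (-7, -5, 12)
Sorted: 6 hexes.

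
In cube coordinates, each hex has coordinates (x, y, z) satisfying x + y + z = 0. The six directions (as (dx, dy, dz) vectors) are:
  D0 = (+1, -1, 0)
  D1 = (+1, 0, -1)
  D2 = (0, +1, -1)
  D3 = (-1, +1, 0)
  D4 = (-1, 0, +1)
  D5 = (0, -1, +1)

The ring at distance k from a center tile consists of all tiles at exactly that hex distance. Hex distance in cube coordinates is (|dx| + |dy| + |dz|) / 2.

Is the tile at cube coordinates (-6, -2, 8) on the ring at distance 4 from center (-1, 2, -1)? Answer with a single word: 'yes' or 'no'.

Answer: no

Derivation:
|px - cx| = |-6 - (-1)| = 5
|py - cy| = |-2 - 2| = 4
|pz - cz| = |8 - (-1)| = 9
distance = (5+4+9)/2 = 18/2 = 9
radius = 4; distance != radius -> no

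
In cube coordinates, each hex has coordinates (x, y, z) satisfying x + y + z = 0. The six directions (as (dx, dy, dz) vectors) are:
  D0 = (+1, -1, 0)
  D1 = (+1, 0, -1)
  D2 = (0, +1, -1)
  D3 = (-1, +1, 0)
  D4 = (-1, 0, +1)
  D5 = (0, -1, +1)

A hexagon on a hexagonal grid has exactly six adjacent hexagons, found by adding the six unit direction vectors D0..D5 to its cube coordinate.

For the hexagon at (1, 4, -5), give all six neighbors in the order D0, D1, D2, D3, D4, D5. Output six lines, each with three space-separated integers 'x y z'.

Answer: 2 3 -5
2 4 -6
1 5 -6
0 5 -5
0 4 -4
1 3 -4

Derivation:
Center: (1, 4, -5). Add each direction:
  D0: (1, 4, -5) + (1, -1, 0) = (2, 3, -5)
  D1: (1, 4, -5) + (1, 0, -1) = (2, 4, -6)
  D2: (1, 4, -5) + (0, 1, -1) = (1, 5, -6)
  D3: (1, 4, -5) + (-1, 1, 0) = (0, 5, -5)
  D4: (1, 4, -5) + (-1, 0, 1) = (0, 4, -4)
  D5: (1, 4, -5) + (0, -1, 1) = (1, 3, -4)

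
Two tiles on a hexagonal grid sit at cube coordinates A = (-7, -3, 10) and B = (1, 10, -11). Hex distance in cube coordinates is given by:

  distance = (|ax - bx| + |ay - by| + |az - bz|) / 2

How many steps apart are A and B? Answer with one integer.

|ax - bx| = |-7 - 1| = 8
|ay - by| = |-3 - 10| = 13
|az - bz| = |10 - (-11)| = 21
distance = (8 + 13 + 21) / 2 = 42 / 2 = 21

Answer: 21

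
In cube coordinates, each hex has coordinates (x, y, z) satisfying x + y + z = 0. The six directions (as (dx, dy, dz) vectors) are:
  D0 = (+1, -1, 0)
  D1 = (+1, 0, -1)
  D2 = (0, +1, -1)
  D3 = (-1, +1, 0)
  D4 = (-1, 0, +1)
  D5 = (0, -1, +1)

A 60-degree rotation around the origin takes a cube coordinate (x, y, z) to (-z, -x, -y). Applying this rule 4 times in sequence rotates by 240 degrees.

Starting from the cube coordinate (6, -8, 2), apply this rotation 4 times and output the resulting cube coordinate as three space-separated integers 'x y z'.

Start: (6, -8, 2)
Step 1: (6, -8, 2) -> (-(2), -(6), -(-8)) = (-2, -6, 8)
Step 2: (-2, -6, 8) -> (-(8), -(-2), -(-6)) = (-8, 2, 6)
Step 3: (-8, 2, 6) -> (-(6), -(-8), -(2)) = (-6, 8, -2)
Step 4: (-6, 8, -2) -> (-(-2), -(-6), -(8)) = (2, 6, -8)

Answer: 2 6 -8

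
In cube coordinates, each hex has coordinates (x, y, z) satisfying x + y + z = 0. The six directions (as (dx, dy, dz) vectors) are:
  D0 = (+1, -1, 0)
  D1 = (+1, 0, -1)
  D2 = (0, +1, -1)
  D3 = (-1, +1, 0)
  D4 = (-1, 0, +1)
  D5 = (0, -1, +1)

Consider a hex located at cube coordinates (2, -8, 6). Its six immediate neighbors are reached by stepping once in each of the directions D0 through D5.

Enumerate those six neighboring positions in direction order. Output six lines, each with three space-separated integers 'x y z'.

Center: (2, -8, 6). Add each direction:
  D0: (2, -8, 6) + (1, -1, 0) = (3, -9, 6)
  D1: (2, -8, 6) + (1, 0, -1) = (3, -8, 5)
  D2: (2, -8, 6) + (0, 1, -1) = (2, -7, 5)
  D3: (2, -8, 6) + (-1, 1, 0) = (1, -7, 6)
  D4: (2, -8, 6) + (-1, 0, 1) = (1, -8, 7)
  D5: (2, -8, 6) + (0, -1, 1) = (2, -9, 7)

Answer: 3 -9 6
3 -8 5
2 -7 5
1 -7 6
1 -8 7
2 -9 7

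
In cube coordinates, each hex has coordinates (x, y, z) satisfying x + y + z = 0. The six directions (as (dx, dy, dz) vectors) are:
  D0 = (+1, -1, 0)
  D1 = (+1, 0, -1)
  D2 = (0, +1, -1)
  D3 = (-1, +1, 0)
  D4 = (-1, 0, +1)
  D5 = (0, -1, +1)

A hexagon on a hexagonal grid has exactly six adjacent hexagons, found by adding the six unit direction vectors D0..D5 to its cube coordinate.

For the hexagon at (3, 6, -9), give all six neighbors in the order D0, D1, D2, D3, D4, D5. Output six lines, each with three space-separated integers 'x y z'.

Center: (3, 6, -9). Add each direction:
  D0: (3, 6, -9) + (1, -1, 0) = (4, 5, -9)
  D1: (3, 6, -9) + (1, 0, -1) = (4, 6, -10)
  D2: (3, 6, -9) + (0, 1, -1) = (3, 7, -10)
  D3: (3, 6, -9) + (-1, 1, 0) = (2, 7, -9)
  D4: (3, 6, -9) + (-1, 0, 1) = (2, 6, -8)
  D5: (3, 6, -9) + (0, -1, 1) = (3, 5, -8)

Answer: 4 5 -9
4 6 -10
3 7 -10
2 7 -9
2 6 -8
3 5 -8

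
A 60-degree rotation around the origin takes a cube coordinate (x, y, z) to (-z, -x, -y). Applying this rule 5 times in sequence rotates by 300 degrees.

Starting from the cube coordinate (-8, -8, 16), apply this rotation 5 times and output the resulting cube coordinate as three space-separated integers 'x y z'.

Start: (-8, -8, 16)
Step 1: (-8, -8, 16) -> (-(16), -(-8), -(-8)) = (-16, 8, 8)
Step 2: (-16, 8, 8) -> (-(8), -(-16), -(8)) = (-8, 16, -8)
Step 3: (-8, 16, -8) -> (-(-8), -(-8), -(16)) = (8, 8, -16)
Step 4: (8, 8, -16) -> (-(-16), -(8), -(8)) = (16, -8, -8)
Step 5: (16, -8, -8) -> (-(-8), -(16), -(-8)) = (8, -16, 8)

Answer: 8 -16 8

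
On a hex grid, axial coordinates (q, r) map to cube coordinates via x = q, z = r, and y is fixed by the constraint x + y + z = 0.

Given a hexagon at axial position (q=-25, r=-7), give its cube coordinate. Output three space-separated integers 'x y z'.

x = q = -25
z = r = -7
y = -x - z = -(-25) - (-7) = 32

Answer: -25 32 -7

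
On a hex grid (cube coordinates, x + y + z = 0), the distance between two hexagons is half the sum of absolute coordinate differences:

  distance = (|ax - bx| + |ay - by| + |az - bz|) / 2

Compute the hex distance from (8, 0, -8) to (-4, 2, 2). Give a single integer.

Answer: 12

Derivation:
|ax - bx| = |8 - (-4)| = 12
|ay - by| = |0 - 2| = 2
|az - bz| = |-8 - 2| = 10
distance = (12 + 2 + 10) / 2 = 24 / 2 = 12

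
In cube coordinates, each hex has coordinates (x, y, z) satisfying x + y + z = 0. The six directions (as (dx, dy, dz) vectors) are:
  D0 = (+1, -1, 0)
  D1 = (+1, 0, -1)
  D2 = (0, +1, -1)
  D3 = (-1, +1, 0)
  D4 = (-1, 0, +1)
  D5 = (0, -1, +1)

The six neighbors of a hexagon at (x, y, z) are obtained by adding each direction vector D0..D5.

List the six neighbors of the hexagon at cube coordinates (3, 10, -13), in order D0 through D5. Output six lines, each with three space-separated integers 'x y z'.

Center: (3, 10, -13). Add each direction:
  D0: (3, 10, -13) + (1, -1, 0) = (4, 9, -13)
  D1: (3, 10, -13) + (1, 0, -1) = (4, 10, -14)
  D2: (3, 10, -13) + (0, 1, -1) = (3, 11, -14)
  D3: (3, 10, -13) + (-1, 1, 0) = (2, 11, -13)
  D4: (3, 10, -13) + (-1, 0, 1) = (2, 10, -12)
  D5: (3, 10, -13) + (0, -1, 1) = (3, 9, -12)

Answer: 4 9 -13
4 10 -14
3 11 -14
2 11 -13
2 10 -12
3 9 -12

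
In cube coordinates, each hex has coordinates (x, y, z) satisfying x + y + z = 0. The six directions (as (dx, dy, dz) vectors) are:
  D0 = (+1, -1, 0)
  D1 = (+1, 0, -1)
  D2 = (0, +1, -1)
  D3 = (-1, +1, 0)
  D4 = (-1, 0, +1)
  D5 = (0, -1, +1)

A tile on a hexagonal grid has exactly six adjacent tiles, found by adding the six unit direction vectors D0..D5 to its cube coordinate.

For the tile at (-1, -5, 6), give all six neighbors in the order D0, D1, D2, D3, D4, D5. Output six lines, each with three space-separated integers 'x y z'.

Center: (-1, -5, 6). Add each direction:
  D0: (-1, -5, 6) + (1, -1, 0) = (0, -6, 6)
  D1: (-1, -5, 6) + (1, 0, -1) = (0, -5, 5)
  D2: (-1, -5, 6) + (0, 1, -1) = (-1, -4, 5)
  D3: (-1, -5, 6) + (-1, 1, 0) = (-2, -4, 6)
  D4: (-1, -5, 6) + (-1, 0, 1) = (-2, -5, 7)
  D5: (-1, -5, 6) + (0, -1, 1) = (-1, -6, 7)

Answer: 0 -6 6
0 -5 5
-1 -4 5
-2 -4 6
-2 -5 7
-1 -6 7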